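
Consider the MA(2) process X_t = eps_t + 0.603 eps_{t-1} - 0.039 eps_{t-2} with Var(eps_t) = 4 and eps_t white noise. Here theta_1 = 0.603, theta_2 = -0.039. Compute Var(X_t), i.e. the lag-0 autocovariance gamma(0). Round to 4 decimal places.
\gamma(0) = 5.4605

For an MA(q) process X_t = eps_t + sum_i theta_i eps_{t-i} with
Var(eps_t) = sigma^2, the variance is
  gamma(0) = sigma^2 * (1 + sum_i theta_i^2).
  sum_i theta_i^2 = (0.603)^2 + (-0.039)^2 = 0.363609 + 0.001521 = 0.36513.
  gamma(0) = 4 * (1 + 0.36513) = 4 * 1.36513 = 5.46052, which rounds to 5.4605.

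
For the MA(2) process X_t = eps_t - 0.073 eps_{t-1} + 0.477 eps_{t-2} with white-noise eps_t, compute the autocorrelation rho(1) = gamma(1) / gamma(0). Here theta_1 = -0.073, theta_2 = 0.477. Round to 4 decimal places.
\rho(1) = -0.0875

For an MA(q) process with theta_0 = 1, the autocovariance is
  gamma(k) = sigma^2 * sum_{i=0..q-k} theta_i * theta_{i+k},
and rho(k) = gamma(k) / gamma(0). Sigma^2 cancels.
  numerator   = (1)*(-0.073) + (-0.073)*(0.477) = -0.107821.
  denominator = (1)^2 + (-0.073)^2 + (0.477)^2 = 1.232858.
  rho(1) = -0.107821 / 1.232858 = -0.0875.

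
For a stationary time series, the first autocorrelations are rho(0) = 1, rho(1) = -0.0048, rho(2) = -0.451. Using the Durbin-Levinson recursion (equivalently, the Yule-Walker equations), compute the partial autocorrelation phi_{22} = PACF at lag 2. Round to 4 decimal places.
\phi_{22} = -0.4510

The PACF at lag k is phi_{kk}, the last component of the solution
to the Yule-Walker system G_k phi = r_k where
  (G_k)_{ij} = rho(|i - j|), (r_k)_i = rho(i), i,j = 1..k.
Equivalently, Durbin-Levinson gives phi_{kk} iteratively:
  phi_{11} = rho(1)
  phi_{kk} = [rho(k) - sum_{j=1..k-1} phi_{k-1,j} rho(k-j)]
            / [1 - sum_{j=1..k-1} phi_{k-1,j} rho(j)],
  phi_{k,j} = phi_{k-1,j} - phi_{kk} phi_{k-1,k-j},  j = 1..k-1.
Step k = 1:
  phi_11 = rho(1) = -0.0048.
Step k = 2:
  phi_22 = [rho(2) - phi_11 rho(1)] / [1 - phi_11 rho(1)] = [-0.451 - (-0.0048)(-0.0048)] / [1 - (-0.0048)(-0.0048)]
         = -0.45102304 / 0.99997696 = -0.451.
Therefore phi_{22} = -0.4510.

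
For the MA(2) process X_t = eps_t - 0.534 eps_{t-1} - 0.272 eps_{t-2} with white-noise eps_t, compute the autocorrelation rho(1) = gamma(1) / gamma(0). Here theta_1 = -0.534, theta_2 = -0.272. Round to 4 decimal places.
\rho(1) = -0.2860

For an MA(q) process with theta_0 = 1, the autocovariance is
  gamma(k) = sigma^2 * sum_{i=0..q-k} theta_i * theta_{i+k},
and rho(k) = gamma(k) / gamma(0). Sigma^2 cancels.
  numerator   = (1)*(-0.534) + (-0.534)*(-0.272) = -0.388752.
  denominator = (1)^2 + (-0.534)^2 + (-0.272)^2 = 1.35914.
  rho(1) = -0.388752 / 1.35914 = -0.2860.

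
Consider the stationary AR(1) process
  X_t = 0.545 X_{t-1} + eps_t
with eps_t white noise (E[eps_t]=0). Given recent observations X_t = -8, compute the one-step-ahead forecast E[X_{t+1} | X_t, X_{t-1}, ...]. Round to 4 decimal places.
E[X_{t+1} \mid \mathcal F_t] = -4.3600

For an AR(p) model X_t = c + sum_i phi_i X_{t-i} + eps_t, the
one-step-ahead conditional mean is
  E[X_{t+1} | X_t, ...] = c + sum_i phi_i X_{t+1-i}.
Substitute known values:
  E[X_{t+1} | ...] = (0.545) * (-8)
                   = -4.3600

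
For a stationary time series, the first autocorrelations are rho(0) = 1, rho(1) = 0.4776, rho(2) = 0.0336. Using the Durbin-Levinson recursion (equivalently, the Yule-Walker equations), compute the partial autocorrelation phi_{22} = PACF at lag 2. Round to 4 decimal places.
\phi_{22} = -0.2520

The PACF at lag k is phi_{kk}, the last component of the solution
to the Yule-Walker system G_k phi = r_k where
  (G_k)_{ij} = rho(|i - j|), (r_k)_i = rho(i), i,j = 1..k.
Equivalently, Durbin-Levinson gives phi_{kk} iteratively:
  phi_{11} = rho(1)
  phi_{kk} = [rho(k) - sum_{j=1..k-1} phi_{k-1,j} rho(k-j)]
            / [1 - sum_{j=1..k-1} phi_{k-1,j} rho(j)],
  phi_{k,j} = phi_{k-1,j} - phi_{kk} phi_{k-1,k-j},  j = 1..k-1.
Step k = 1:
  phi_11 = rho(1) = 0.4776.
Step k = 2:
  phi_22 = [rho(2) - phi_11 rho(1)] / [1 - phi_11 rho(1)] = [0.0336 - (0.4776)(0.4776)] / [1 - (0.4776)(0.4776)]
         = -0.19450176 / 0.77189824 = -0.252.
Therefore phi_{22} = -0.2520.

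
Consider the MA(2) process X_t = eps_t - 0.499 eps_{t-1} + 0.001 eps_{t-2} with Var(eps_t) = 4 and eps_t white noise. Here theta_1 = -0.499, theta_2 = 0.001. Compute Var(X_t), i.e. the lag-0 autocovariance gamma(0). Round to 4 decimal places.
\gamma(0) = 4.9960

For an MA(q) process X_t = eps_t + sum_i theta_i eps_{t-i} with
Var(eps_t) = sigma^2, the variance is
  gamma(0) = sigma^2 * (1 + sum_i theta_i^2).
  sum_i theta_i^2 = (-0.499)^2 + (0.001)^2 = 0.249001 + 0.000001 = 0.249002.
  gamma(0) = 4 * (1 + 0.249002) = 4 * 1.249002 = 4.996008, which rounds to 4.9960.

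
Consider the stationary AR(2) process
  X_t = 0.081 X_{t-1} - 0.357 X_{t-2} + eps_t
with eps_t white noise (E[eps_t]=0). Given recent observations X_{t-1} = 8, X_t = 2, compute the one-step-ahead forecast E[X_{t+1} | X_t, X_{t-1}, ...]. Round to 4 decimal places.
E[X_{t+1} \mid \mathcal F_t] = -2.6940

For an AR(p) model X_t = c + sum_i phi_i X_{t-i} + eps_t, the
one-step-ahead conditional mean is
  E[X_{t+1} | X_t, ...] = c + sum_i phi_i X_{t+1-i}.
Substitute known values:
  E[X_{t+1} | ...] = (0.081) * (2) + (-0.357) * (8)
                   = -2.6940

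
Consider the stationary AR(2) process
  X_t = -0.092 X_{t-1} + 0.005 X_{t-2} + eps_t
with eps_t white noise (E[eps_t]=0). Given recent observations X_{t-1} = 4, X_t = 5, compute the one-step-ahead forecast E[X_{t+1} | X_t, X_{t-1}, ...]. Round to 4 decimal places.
E[X_{t+1} \mid \mathcal F_t] = -0.4400

For an AR(p) model X_t = c + sum_i phi_i X_{t-i} + eps_t, the
one-step-ahead conditional mean is
  E[X_{t+1} | X_t, ...] = c + sum_i phi_i X_{t+1-i}.
Substitute known values:
  E[X_{t+1} | ...] = (-0.092) * (5) + (0.005) * (4)
                   = -0.4400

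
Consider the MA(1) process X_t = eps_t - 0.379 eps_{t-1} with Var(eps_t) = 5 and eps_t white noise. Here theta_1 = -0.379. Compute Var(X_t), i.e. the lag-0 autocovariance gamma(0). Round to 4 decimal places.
\gamma(0) = 5.7182

For an MA(q) process X_t = eps_t + sum_i theta_i eps_{t-i} with
Var(eps_t) = sigma^2, the variance is
  gamma(0) = sigma^2 * (1 + sum_i theta_i^2).
  sum_i theta_i^2 = (-0.379)^2 = 0.143641.
  gamma(0) = 5 * (1 + 0.143641) = 5 * 1.143641 = 5.718205, which rounds to 5.7182.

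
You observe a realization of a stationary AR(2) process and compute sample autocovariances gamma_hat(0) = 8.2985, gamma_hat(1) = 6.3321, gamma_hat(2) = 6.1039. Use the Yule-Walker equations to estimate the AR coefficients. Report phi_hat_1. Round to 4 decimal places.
\hat\phi_{1} = 0.4830

The Yule-Walker equations for an AR(p) process read, in matrix form,
  Gamma_p phi = r_p,   with   (Gamma_p)_{ij} = gamma(|i - j|),
                       (r_p)_i = gamma(i),   i,j = 1..p.
Substitute the sample gammas (Toeplitz matrix and right-hand side of size 2):
  Gamma_p = [[8.2985, 6.3321], [6.3321, 8.2985]]
  r_p     = [6.3321, 6.1039]
Written out:
  8.2985 phi_1 + 6.3321 phi_2 = 6.3321
  6.3321 phi_1 + 8.2985 phi_2 = 6.1039
Solve by Cramer's rule:
  det = gamma(0)^2 - gamma(1)^2 = (8.2985)^2 - (6.3321)^2 = 68.86510225 - 40.09549041 = 28.76961184
  phi_hat_1 = [gamma(1) gamma(0) - gamma(1) gamma(2)] / det = [(6.3321)(8.2985) - (6.3321)(6.1039)] / 28.76961184 = 13.89642666 / 28.76961184 = 0.483
  phi_hat_2 = [gamma(0) gamma(2) - gamma(1)^2] / det = [(8.2985)(6.1039) - (6.3321)^2] / 28.76961184 = 10.55772374 / 28.76961184 = 0.367
So phi_hat = [0.4830, 0.3670].
Therefore phi_hat_1 = 0.4830.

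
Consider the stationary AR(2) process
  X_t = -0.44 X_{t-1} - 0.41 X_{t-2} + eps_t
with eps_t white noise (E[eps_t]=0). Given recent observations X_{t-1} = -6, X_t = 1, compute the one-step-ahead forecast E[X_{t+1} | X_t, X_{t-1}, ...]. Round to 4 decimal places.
E[X_{t+1} \mid \mathcal F_t] = 2.0200

For an AR(p) model X_t = c + sum_i phi_i X_{t-i} + eps_t, the
one-step-ahead conditional mean is
  E[X_{t+1} | X_t, ...] = c + sum_i phi_i X_{t+1-i}.
Substitute known values:
  E[X_{t+1} | ...] = (-0.44) * (1) + (-0.41) * (-6)
                   = 2.0200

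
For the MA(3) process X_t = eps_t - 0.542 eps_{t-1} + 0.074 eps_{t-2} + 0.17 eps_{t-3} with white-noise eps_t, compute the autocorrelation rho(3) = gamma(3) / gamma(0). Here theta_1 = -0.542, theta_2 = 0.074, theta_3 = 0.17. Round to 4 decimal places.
\rho(3) = 0.1280

For an MA(q) process with theta_0 = 1, the autocovariance is
  gamma(k) = sigma^2 * sum_{i=0..q-k} theta_i * theta_{i+k},
and rho(k) = gamma(k) / gamma(0). Sigma^2 cancels.
  numerator   = (1)*(0.17) = 0.17.
  denominator = (1)^2 + (-0.542)^2 + (0.074)^2 + (0.17)^2 = 1.32814.
  rho(3) = 0.17 / 1.32814 = 0.1280.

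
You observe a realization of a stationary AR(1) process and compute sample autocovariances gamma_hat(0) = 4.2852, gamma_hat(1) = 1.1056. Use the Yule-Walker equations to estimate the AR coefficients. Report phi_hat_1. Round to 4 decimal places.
\hat\phi_{1} = 0.2580

The Yule-Walker equations for an AR(p) process read, in matrix form,
  Gamma_p phi = r_p,   with   (Gamma_p)_{ij} = gamma(|i - j|),
                       (r_p)_i = gamma(i),   i,j = 1..p.
Substitute the sample gammas (Toeplitz matrix and right-hand side of size 1):
  Gamma_p = [[4.2852]]
  r_p     = [1.1056]
With p = 1 this is the single equation gamma(0) phi_1 = gamma(1):
  phi_hat_1 = gamma(1) / gamma(0) = 1.1056 / 4.2852 = 0.2580.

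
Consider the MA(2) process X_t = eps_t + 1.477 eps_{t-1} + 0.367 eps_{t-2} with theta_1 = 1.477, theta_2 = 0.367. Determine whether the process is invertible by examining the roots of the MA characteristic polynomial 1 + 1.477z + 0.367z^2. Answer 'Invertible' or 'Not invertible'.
\text{Not invertible}

The MA(q) characteristic polynomial is P(z) = 1 + 1.477z + 0.367z^2.
Invertibility requires all roots to lie outside the unit circle, i.e. |z| > 1 for every root.
Set 1 + (1.477) z + (0.367) z^2 = 0, i.e. a z^2 + b z + c = 0 with a = 0.367, b = 1.477, c = 1.
Discriminant D = b^2 - 4ac = (1.477)^2 - 4*(0.367)*1 = 2.181529 - (1.468) = 0.713529.
D >= 0, so the roots are real: z = (-b +/- sqrt(D)) / (2a) = (-1.477 +/- 0.844706) / (0.734).
  z_1 = (-1.477 + 0.844706) / (0.734) = -0.8614,   |z_1| = 0.8614.
  z_2 = (-1.477 - 0.844706) / (0.734) = -3.1631,   |z_2| = 3.1631.
Moduli of all roots: 0.8614, 3.1631.
All moduli strictly greater than 1? No.
Verdict: Not invertible.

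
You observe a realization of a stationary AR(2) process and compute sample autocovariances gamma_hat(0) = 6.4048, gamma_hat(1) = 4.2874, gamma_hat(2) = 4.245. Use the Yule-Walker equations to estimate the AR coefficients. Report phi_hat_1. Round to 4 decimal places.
\hat\phi_{1} = 0.4090

The Yule-Walker equations for an AR(p) process read, in matrix form,
  Gamma_p phi = r_p,   with   (Gamma_p)_{ij} = gamma(|i - j|),
                       (r_p)_i = gamma(i),   i,j = 1..p.
Substitute the sample gammas (Toeplitz matrix and right-hand side of size 2):
  Gamma_p = [[6.4048, 4.2874], [4.2874, 6.4048]]
  r_p     = [4.2874, 4.245]
Written out:
  6.4048 phi_1 + 4.2874 phi_2 = 4.2874
  4.2874 phi_1 + 6.4048 phi_2 = 4.245
Solve by Cramer's rule:
  det = gamma(0)^2 - gamma(1)^2 = (6.4048)^2 - (4.2874)^2 = 41.02146304 - 18.38179876 = 22.63966428
  phi_hat_1 = [gamma(1) gamma(0) - gamma(1) gamma(2)] / det = [(4.2874)(6.4048) - (4.2874)(4.245)] / 22.63966428 = 9.25992652 / 22.63966428 = 0.409
  phi_hat_2 = [gamma(0) gamma(2) - gamma(1)^2] / det = [(6.4048)(4.245) - (4.2874)^2] / 22.63966428 = 8.80657724 / 22.63966428 = 0.389
So phi_hat = [0.4090, 0.3890].
Therefore phi_hat_1 = 0.4090.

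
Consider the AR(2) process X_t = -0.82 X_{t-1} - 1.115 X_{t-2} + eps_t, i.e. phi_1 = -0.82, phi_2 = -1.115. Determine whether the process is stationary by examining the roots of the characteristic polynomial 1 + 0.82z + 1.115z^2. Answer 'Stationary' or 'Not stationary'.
\text{Not stationary}

The AR(p) characteristic polynomial is P(z) = 1 + 0.82z + 1.115z^2.
Stationarity requires all roots to lie outside the unit circle, i.e. |z| > 1 for every root.
Set 1 + (0.82) z + (1.115) z^2 = 0, i.e. a z^2 + b z + c = 0 with a = 1.115, b = 0.82, c = 1.
Discriminant D = b^2 - 4ac = (0.82)^2 - 4*(1.115)*1 = 0.6724 - (4.46) = -3.7876.
D < 0, so the roots are the complex-conjugate pair z = (-b +/- i sqrt(-D)) / (2a) = -0.3677 +/- 0.8727i.
For a conjugate pair |z|^2 = z * conj(z) = (product of roots) = c/a = 1/(1.115) = 0.896861, so |z| = sqrt(0.896861) = 0.947 for both roots.
Moduli of all roots: 0.9470, 0.9470.
All moduli strictly greater than 1? No.
Verdict: Not stationary.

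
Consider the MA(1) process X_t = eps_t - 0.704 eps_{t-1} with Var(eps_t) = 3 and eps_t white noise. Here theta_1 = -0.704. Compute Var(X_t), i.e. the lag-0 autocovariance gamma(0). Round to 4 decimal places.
\gamma(0) = 4.4868

For an MA(q) process X_t = eps_t + sum_i theta_i eps_{t-i} with
Var(eps_t) = sigma^2, the variance is
  gamma(0) = sigma^2 * (1 + sum_i theta_i^2).
  sum_i theta_i^2 = (-0.704)^2 = 0.495616.
  gamma(0) = 3 * (1 + 0.495616) = 3 * 1.495616 = 4.486848, which rounds to 4.4868.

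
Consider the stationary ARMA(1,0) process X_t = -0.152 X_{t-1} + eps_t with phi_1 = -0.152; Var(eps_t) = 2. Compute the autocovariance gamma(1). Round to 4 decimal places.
\gamma(1) = -0.3112

Multiply the model equation by X_{t-k} and take expectations. With theta_0 = psi_0 = 1 and psi_j the MA(infinity) weights, this gives
  gamma(k) - sum_i phi_i gamma(k-i) = c_k,
  c_k = sigma^2 * sum_{j=k..q} theta_j psi_{j-k}   (c_k = 0 for k > q),
using gamma(-m) = gamma(m).
Pure AR (q = 0): c_0 = sigma^2 = 2, c_k = 0 for k >= 1.
Equations for k = 0 and k = 1 (AR order 1):
  gamma(0) = phi_1 gamma(1) + c_0
  gamma(1) = phi_1 gamma(0) + c_1
Substituting the second into the first: gamma(0) (1 - phi_1^2) = c_0 + phi_1 c_1, so
  gamma(0) = c_0 / (1 - phi_1^2) = 2 / (1 - (-0.152)^2) = 2 / 0.976896 = 2.047301.
  gamma(1) = phi_1 gamma(0) = (-0.152)(2.047301) = -0.31119.
Therefore gamma(1) = -0.3112 (to 4 decimal places).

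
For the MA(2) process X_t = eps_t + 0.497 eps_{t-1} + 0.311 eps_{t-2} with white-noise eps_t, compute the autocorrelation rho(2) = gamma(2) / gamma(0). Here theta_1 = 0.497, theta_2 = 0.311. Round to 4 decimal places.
\rho(2) = 0.2314

For an MA(q) process with theta_0 = 1, the autocovariance is
  gamma(k) = sigma^2 * sum_{i=0..q-k} theta_i * theta_{i+k},
and rho(k) = gamma(k) / gamma(0). Sigma^2 cancels.
  numerator   = (1)*(0.311) = 0.311.
  denominator = (1)^2 + (0.497)^2 + (0.311)^2 = 1.34373.
  rho(2) = 0.311 / 1.34373 = 0.2314.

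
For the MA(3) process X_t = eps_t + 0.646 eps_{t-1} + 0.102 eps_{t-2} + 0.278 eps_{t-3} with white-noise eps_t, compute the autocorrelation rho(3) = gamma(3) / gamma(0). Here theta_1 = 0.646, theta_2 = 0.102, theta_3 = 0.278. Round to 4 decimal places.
\rho(3) = 0.1847

For an MA(q) process with theta_0 = 1, the autocovariance is
  gamma(k) = sigma^2 * sum_{i=0..q-k} theta_i * theta_{i+k},
and rho(k) = gamma(k) / gamma(0). Sigma^2 cancels.
  numerator   = (1)*(0.278) = 0.278.
  denominator = (1)^2 + (0.646)^2 + (0.102)^2 + (0.278)^2 = 1.505004.
  rho(3) = 0.278 / 1.505004 = 0.1847.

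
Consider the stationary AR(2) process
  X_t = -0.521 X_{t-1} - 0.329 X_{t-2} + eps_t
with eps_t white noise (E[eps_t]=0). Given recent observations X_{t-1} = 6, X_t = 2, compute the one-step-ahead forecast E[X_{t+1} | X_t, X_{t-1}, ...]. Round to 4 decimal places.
E[X_{t+1} \mid \mathcal F_t] = -3.0160

For an AR(p) model X_t = c + sum_i phi_i X_{t-i} + eps_t, the
one-step-ahead conditional mean is
  E[X_{t+1} | X_t, ...] = c + sum_i phi_i X_{t+1-i}.
Substitute known values:
  E[X_{t+1} | ...] = (-0.521) * (2) + (-0.329) * (6)
                   = -3.0160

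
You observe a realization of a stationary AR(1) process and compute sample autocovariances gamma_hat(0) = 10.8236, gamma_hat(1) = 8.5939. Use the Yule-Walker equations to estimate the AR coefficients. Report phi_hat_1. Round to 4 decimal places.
\hat\phi_{1} = 0.7940

The Yule-Walker equations for an AR(p) process read, in matrix form,
  Gamma_p phi = r_p,   with   (Gamma_p)_{ij} = gamma(|i - j|),
                       (r_p)_i = gamma(i),   i,j = 1..p.
Substitute the sample gammas (Toeplitz matrix and right-hand side of size 1):
  Gamma_p = [[10.8236]]
  r_p     = [8.5939]
With p = 1 this is the single equation gamma(0) phi_1 = gamma(1):
  phi_hat_1 = gamma(1) / gamma(0) = 8.5939 / 10.8236 = 0.7940.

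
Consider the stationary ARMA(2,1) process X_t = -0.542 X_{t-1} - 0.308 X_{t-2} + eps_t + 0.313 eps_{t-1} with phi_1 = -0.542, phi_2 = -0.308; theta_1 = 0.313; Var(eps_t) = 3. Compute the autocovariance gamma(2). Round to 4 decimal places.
\gamma(2) = -0.6690

Multiply the model equation by X_{t-k} and take expectations. With theta_0 = psi_0 = 1 and psi_j the MA(infinity) weights, this gives
  gamma(k) - sum_i phi_i gamma(k-i) = c_k,
  c_k = sigma^2 * sum_{j=k..q} theta_j psi_{j-k}   (c_k = 0 for k > q),
using gamma(-m) = gamma(m).
psi-weights needed (psi_j = theta_j + sum_i phi_i psi_{j-i}):
  psi_1 = theta_1 + phi_1 = 0.313 + (-0.542) = -0.229
Right-hand sides:
  c_0 = sigma^2 (1 + theta_1 psi_1) = 3 * (1 + (0.313)(-0.229)) = 3 * 0.928323 = 2.784969
  c_1 = sigma^2 theta_1 = 3 * (0.313) = 0.939
  c_2 = 0
Equations for k = 0, 1, 2 (AR order 2, c_2 = 0):
  (E0) gamma(0) = phi_1 gamma(1) + phi_2 gamma(2) + c_0
  (E1) gamma(1) = phi_1 gamma(0) + phi_2 gamma(1) + c_1
  (E2) gamma(2) = phi_1 gamma(1) + phi_2 gamma(0)
From (E1): gamma(1) = A gamma(0) + B with
  A = phi_1 / (1 - phi_2) = -0.542 / 1.308 = -0.414373,   B = c_1 / (1 - phi_2) = 0.939 / 1.308 = 0.71789.
Insert (E2) into (E0): gamma(0) (1 - phi_2^2) = phi_1 (1 + phi_2) gamma(1) + c_0.
  phi_1 (1 + phi_2) = (-0.542)(0.692) = -0.375064,   1 - phi_2^2 = 0.905136.
Replace gamma(1) by A gamma(0) + B and collect gamma(0):
  gamma(0) [0.905136 - (-0.375064)(-0.414373)] = (-0.375064)(0.71789) + 2.784969
  gamma(0) * 0.74972 = 2.515714
  gamma(0) = 2.515714 / 0.74972 = 3.35554.
  gamma(1) = A gamma(0) + B = (-0.414373)(3.35554) + (0.71789) = -0.672556.
  gamma(2) = phi_1 gamma(1) + phi_2 gamma(0) = (-0.542)(-0.672556) + (-0.308)(3.35554) = -0.668981.
Therefore gamma(2) = -0.6690 (to 4 decimal places).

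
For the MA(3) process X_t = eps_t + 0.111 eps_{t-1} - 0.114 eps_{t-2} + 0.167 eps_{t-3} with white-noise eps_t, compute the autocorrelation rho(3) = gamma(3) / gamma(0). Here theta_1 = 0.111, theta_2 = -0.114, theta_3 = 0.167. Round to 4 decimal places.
\rho(3) = 0.1586

For an MA(q) process with theta_0 = 1, the autocovariance is
  gamma(k) = sigma^2 * sum_{i=0..q-k} theta_i * theta_{i+k},
and rho(k) = gamma(k) / gamma(0). Sigma^2 cancels.
  numerator   = (1)*(0.167) = 0.167.
  denominator = (1)^2 + (0.111)^2 + (-0.114)^2 + (0.167)^2 = 1.053206.
  rho(3) = 0.167 / 1.053206 = 0.1586.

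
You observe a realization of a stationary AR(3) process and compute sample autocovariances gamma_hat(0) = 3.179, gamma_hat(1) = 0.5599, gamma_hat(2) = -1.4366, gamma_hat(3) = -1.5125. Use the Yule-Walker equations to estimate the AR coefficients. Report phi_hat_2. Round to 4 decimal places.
\hat\phi_{2} = -0.4010

The Yule-Walker equations for an AR(p) process read, in matrix form,
  Gamma_p phi = r_p,   with   (Gamma_p)_{ij} = gamma(|i - j|),
                       (r_p)_i = gamma(i),   i,j = 1..p.
Substitute the sample gammas (Toeplitz matrix and right-hand side of size 3):
  Gamma_p = [[3.179, 0.5599, -1.4366], [0.5599, 3.179, 0.5599], [-1.4366, 0.5599, 3.179]]
  r_p     = [0.5599, -1.4366, -1.5125]
Written out (R1..R3):
  (R1) 3.179 phi_1 + 0.5599 phi_2 - 1.4366 phi_3 = 0.5599
  (R2) 0.5599 phi_1 + 3.179 phi_2 + 0.5599 phi_3 = -1.4366
  (R3) -1.4366 phi_1 + 0.5599 phi_2 + 3.179 phi_3 = -1.5125
Gaussian elimination:
  R2 <- R2 - (0.5599/3.179) R1 = R2 - (0.176125) R1:  3.080388 phi_2 + 0.812921 phi_3 = -1.535212
  R3 <- R3 - (-1.4366/3.179) R1 = R3 - (-0.451903) R1:  0.812921 phi_2 + 2.529796 phi_3 = -1.259479
  R3 <- R3 - (0.812921/3.080388) R2 = R3 - (0.263902) R2:  2.315265 phi_3 = -0.854334
Back-substitution:
  phi_hat_3 = -0.854334 / 2.315265 = -0.369001
  phi_hat_2 = (-1.535212 - (0.812921)(-0.369001)) / 3.080388 = -0.401003
  phi_hat_1 = (0.5599 - (0.5599)(-0.401003) - (-1.4366)(-0.369001)) / 3.179 = 0.079999
So phi_hat = [0.0800, -0.4010, -0.3690].
Therefore phi_hat_2 = -0.4010.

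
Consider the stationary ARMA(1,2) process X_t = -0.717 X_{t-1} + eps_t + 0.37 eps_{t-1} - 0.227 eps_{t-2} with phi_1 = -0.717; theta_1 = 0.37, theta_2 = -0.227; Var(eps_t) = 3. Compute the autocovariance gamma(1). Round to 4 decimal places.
\gamma(1) = -1.0658

Multiply the model equation by X_{t-k} and take expectations. With theta_0 = psi_0 = 1 and psi_j the MA(infinity) weights, this gives
  gamma(k) - sum_i phi_i gamma(k-i) = c_k,
  c_k = sigma^2 * sum_{j=k..q} theta_j psi_{j-k}   (c_k = 0 for k > q),
using gamma(-m) = gamma(m).
psi-weights needed (psi_j = theta_j + sum_i phi_i psi_{j-i}):
  psi_1 = theta_1 + phi_1 = 0.37 + (-0.717) = -0.347
  psi_2 = theta_2 + phi_1 psi_1 = -0.227 + (-0.717)(-0.347) = 0.021799
Right-hand sides:
  c_0 = sigma^2 (1 + theta_1 psi_1 + theta_2 psi_2) = 3 * (1 + (0.37)(-0.347) + (-0.227)(0.021799)) = 3 * 0.866662 = 2.599985
  c_1 = sigma^2 (theta_1 + theta_2 psi_1) = 3 * (0.37 + (-0.227)(-0.347)) = 1.346307
  c_2 = sigma^2 theta_2 = 3 * (-0.227) = -0.681
Equations for k = 0 and k = 1 (AR order 1):
  gamma(0) = phi_1 gamma(1) + c_0
  gamma(1) = phi_1 gamma(0) + c_1
Substituting the second into the first: gamma(0) (1 - phi_1^2) = c_0 + phi_1 c_1, so
  gamma(0) = (c_0 + phi_1 c_1) / (1 - phi_1^2) = (2.599985 + (-0.717)(1.346307)) / (1 - (-0.717)^2) = 1.634683 / 0.485911 = 3.364161.
  gamma(1) = phi_1 gamma(0) + c_1 = (-0.717)(3.364161) + (1.346307) = -1.065796.
Therefore gamma(1) = -1.0658 (to 4 decimal places).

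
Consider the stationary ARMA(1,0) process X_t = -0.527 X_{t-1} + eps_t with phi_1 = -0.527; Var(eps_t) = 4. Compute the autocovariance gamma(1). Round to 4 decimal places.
\gamma(1) = -2.9186

Multiply the model equation by X_{t-k} and take expectations. With theta_0 = psi_0 = 1 and psi_j the MA(infinity) weights, this gives
  gamma(k) - sum_i phi_i gamma(k-i) = c_k,
  c_k = sigma^2 * sum_{j=k..q} theta_j psi_{j-k}   (c_k = 0 for k > q),
using gamma(-m) = gamma(m).
Pure AR (q = 0): c_0 = sigma^2 = 4, c_k = 0 for k >= 1.
Equations for k = 0 and k = 1 (AR order 1):
  gamma(0) = phi_1 gamma(1) + c_0
  gamma(1) = phi_1 gamma(0) + c_1
Substituting the second into the first: gamma(0) (1 - phi_1^2) = c_0 + phi_1 c_1, so
  gamma(0) = c_0 / (1 - phi_1^2) = 4 / (1 - (-0.527)^2) = 4 / 0.722271 = 5.538088.
  gamma(1) = phi_1 gamma(0) = (-0.527)(5.538088) = -2.918572.
Therefore gamma(1) = -2.9186 (to 4 decimal places).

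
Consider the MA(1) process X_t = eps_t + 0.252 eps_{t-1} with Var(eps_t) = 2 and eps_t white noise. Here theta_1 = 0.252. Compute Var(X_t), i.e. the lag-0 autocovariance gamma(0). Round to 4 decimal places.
\gamma(0) = 2.1270

For an MA(q) process X_t = eps_t + sum_i theta_i eps_{t-i} with
Var(eps_t) = sigma^2, the variance is
  gamma(0) = sigma^2 * (1 + sum_i theta_i^2).
  sum_i theta_i^2 = (0.252)^2 = 0.063504.
  gamma(0) = 2 * (1 + 0.063504) = 2 * 1.063504 = 2.127008, which rounds to 2.1270.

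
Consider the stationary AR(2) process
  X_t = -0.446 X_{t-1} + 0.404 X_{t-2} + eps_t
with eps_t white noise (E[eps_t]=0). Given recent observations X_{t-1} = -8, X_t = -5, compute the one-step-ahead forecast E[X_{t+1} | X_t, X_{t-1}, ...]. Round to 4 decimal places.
E[X_{t+1} \mid \mathcal F_t] = -1.0020

For an AR(p) model X_t = c + sum_i phi_i X_{t-i} + eps_t, the
one-step-ahead conditional mean is
  E[X_{t+1} | X_t, ...] = c + sum_i phi_i X_{t+1-i}.
Substitute known values:
  E[X_{t+1} | ...] = (-0.446) * (-5) + (0.404) * (-8)
                   = -1.0020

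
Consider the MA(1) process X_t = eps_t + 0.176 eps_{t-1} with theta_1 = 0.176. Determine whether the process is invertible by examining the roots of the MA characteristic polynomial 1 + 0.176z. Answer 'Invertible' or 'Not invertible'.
\text{Invertible}

The MA(q) characteristic polynomial is P(z) = 1 + 0.176z.
Invertibility requires all roots to lie outside the unit circle, i.e. |z| > 1 for every root.
This is linear in z: 1 + (0.176) z = 0  =>  z = -1/(0.176) = -5.681818,  |z| = 5.681818.
Moduli of all roots: 5.6818.
All moduli strictly greater than 1? Yes.
Verdict: Invertible.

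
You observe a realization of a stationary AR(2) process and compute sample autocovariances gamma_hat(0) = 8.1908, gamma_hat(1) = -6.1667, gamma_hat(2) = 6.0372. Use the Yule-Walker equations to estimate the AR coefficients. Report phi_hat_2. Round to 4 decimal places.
\hat\phi_{2} = 0.3930

The Yule-Walker equations for an AR(p) process read, in matrix form,
  Gamma_p phi = r_p,   with   (Gamma_p)_{ij} = gamma(|i - j|),
                       (r_p)_i = gamma(i),   i,j = 1..p.
Substitute the sample gammas (Toeplitz matrix and right-hand side of size 2):
  Gamma_p = [[8.1908, -6.1667], [-6.1667, 8.1908]]
  r_p     = [-6.1667, 6.0372]
Written out:
  8.1908 phi_1 - 6.1667 phi_2 = -6.1667
  -6.1667 phi_1 + 8.1908 phi_2 = 6.0372
Solve by Cramer's rule:
  det = gamma(0)^2 - gamma(1)^2 = (8.1908)^2 - (-6.1667)^2 = 67.08920464 - 38.02818889 = 29.06101575
  phi_hat_1 = [gamma(1) gamma(0) - gamma(1) gamma(2)] / det = [(-6.1667)(8.1908) - (-6.1667)(6.0372)] / 29.06101575 = -13.28060512 / 29.06101575 = -0.457
  phi_hat_2 = [gamma(0) gamma(2) - gamma(1)^2] / det = [(8.1908)(6.0372) - (-6.1667)^2] / 29.06101575 = 11.42130887 / 29.06101575 = 0.393
So phi_hat = [-0.4570, 0.3930].
Therefore phi_hat_2 = 0.3930.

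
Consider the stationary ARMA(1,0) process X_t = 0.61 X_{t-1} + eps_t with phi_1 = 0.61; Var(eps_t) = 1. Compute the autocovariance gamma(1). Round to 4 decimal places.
\gamma(1) = 0.9715

Multiply the model equation by X_{t-k} and take expectations. With theta_0 = psi_0 = 1 and psi_j the MA(infinity) weights, this gives
  gamma(k) - sum_i phi_i gamma(k-i) = c_k,
  c_k = sigma^2 * sum_{j=k..q} theta_j psi_{j-k}   (c_k = 0 for k > q),
using gamma(-m) = gamma(m).
Pure AR (q = 0): c_0 = sigma^2 = 1, c_k = 0 for k >= 1.
Equations for k = 0 and k = 1 (AR order 1):
  gamma(0) = phi_1 gamma(1) + c_0
  gamma(1) = phi_1 gamma(0) + c_1
Substituting the second into the first: gamma(0) (1 - phi_1^2) = c_0 + phi_1 c_1, so
  gamma(0) = c_0 / (1 - phi_1^2) = 1 / (1 - (0.61)^2) = 1 / 0.6279 = 1.59261.
  gamma(1) = phi_1 gamma(0) = (0.61)(1.59261) = 0.971492.
Therefore gamma(1) = 0.9715 (to 4 decimal places).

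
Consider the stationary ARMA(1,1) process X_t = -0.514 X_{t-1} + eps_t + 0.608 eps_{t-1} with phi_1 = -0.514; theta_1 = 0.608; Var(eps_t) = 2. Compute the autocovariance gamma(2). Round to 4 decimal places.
\gamma(2) = -0.0903

Multiply the model equation by X_{t-k} and take expectations. With theta_0 = psi_0 = 1 and psi_j the MA(infinity) weights, this gives
  gamma(k) - sum_i phi_i gamma(k-i) = c_k,
  c_k = sigma^2 * sum_{j=k..q} theta_j psi_{j-k}   (c_k = 0 for k > q),
using gamma(-m) = gamma(m).
psi-weights needed (psi_j = theta_j + sum_i phi_i psi_{j-i}):
  psi_1 = theta_1 + phi_1 = 0.608 + (-0.514) = 0.094
Right-hand sides:
  c_0 = sigma^2 (1 + theta_1 psi_1) = 2 * (1 + (0.608)(0.094)) = 2 * 1.057152 = 2.114304
  c_1 = sigma^2 theta_1 = 2 * (0.608) = 1.216
  c_2 = 0
Equations for k = 0 and k = 1 (AR order 1):
  gamma(0) = phi_1 gamma(1) + c_0
  gamma(1) = phi_1 gamma(0) + c_1
Substituting the second into the first: gamma(0) (1 - phi_1^2) = c_0 + phi_1 c_1, so
  gamma(0) = (c_0 + phi_1 c_1) / (1 - phi_1^2) = (2.114304 + (-0.514)(1.216)) / (1 - (-0.514)^2) = 1.48928 / 0.735804 = 2.024017.
  gamma(1) = phi_1 gamma(0) + c_1 = (-0.514)(2.024017) + (1.216) = 0.175655.
For k = 2 (> q): gamma(2) = phi_1 gamma(1) = (-0.514)(0.175655) = -0.090287.
Therefore gamma(2) = -0.0903 (to 4 decimal places).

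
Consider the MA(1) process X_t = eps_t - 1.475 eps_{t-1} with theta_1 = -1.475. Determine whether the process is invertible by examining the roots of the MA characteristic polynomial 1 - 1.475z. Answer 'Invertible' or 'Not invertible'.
\text{Not invertible}

The MA(q) characteristic polynomial is P(z) = 1 - 1.475z.
Invertibility requires all roots to lie outside the unit circle, i.e. |z| > 1 for every root.
This is linear in z: 1 + (-1.475) z = 0  =>  z = -1/(-1.475) = 0.677966,  |z| = 0.677966.
Moduli of all roots: 0.6780.
All moduli strictly greater than 1? No.
Verdict: Not invertible.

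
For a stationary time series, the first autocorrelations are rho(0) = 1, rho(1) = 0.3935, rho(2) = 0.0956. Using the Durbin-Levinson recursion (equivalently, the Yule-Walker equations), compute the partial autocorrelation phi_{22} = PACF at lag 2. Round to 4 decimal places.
\phi_{22} = -0.0701

The PACF at lag k is phi_{kk}, the last component of the solution
to the Yule-Walker system G_k phi = r_k where
  (G_k)_{ij} = rho(|i - j|), (r_k)_i = rho(i), i,j = 1..k.
Equivalently, Durbin-Levinson gives phi_{kk} iteratively:
  phi_{11} = rho(1)
  phi_{kk} = [rho(k) - sum_{j=1..k-1} phi_{k-1,j} rho(k-j)]
            / [1 - sum_{j=1..k-1} phi_{k-1,j} rho(j)],
  phi_{k,j} = phi_{k-1,j} - phi_{kk} phi_{k-1,k-j},  j = 1..k-1.
Step k = 1:
  phi_11 = rho(1) = 0.3935.
Step k = 2:
  phi_22 = [rho(2) - phi_11 rho(1)] / [1 - phi_11 rho(1)] = [0.0956 - (0.3935)(0.3935)] / [1 - (0.3935)(0.3935)]
         = -0.05924225 / 0.84515775 = -0.0701.
Therefore phi_{22} = -0.0701.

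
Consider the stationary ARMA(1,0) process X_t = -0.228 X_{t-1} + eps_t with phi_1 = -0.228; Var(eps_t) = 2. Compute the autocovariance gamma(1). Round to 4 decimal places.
\gamma(1) = -0.4810

Multiply the model equation by X_{t-k} and take expectations. With theta_0 = psi_0 = 1 and psi_j the MA(infinity) weights, this gives
  gamma(k) - sum_i phi_i gamma(k-i) = c_k,
  c_k = sigma^2 * sum_{j=k..q} theta_j psi_{j-k}   (c_k = 0 for k > q),
using gamma(-m) = gamma(m).
Pure AR (q = 0): c_0 = sigma^2 = 2, c_k = 0 for k >= 1.
Equations for k = 0 and k = 1 (AR order 1):
  gamma(0) = phi_1 gamma(1) + c_0
  gamma(1) = phi_1 gamma(0) + c_1
Substituting the second into the first: gamma(0) (1 - phi_1^2) = c_0 + phi_1 c_1, so
  gamma(0) = c_0 / (1 - phi_1^2) = 2 / (1 - (-0.228)^2) = 2 / 0.948016 = 2.109669.
  gamma(1) = phi_1 gamma(0) = (-0.228)(2.109669) = -0.481005.
Therefore gamma(1) = -0.4810 (to 4 decimal places).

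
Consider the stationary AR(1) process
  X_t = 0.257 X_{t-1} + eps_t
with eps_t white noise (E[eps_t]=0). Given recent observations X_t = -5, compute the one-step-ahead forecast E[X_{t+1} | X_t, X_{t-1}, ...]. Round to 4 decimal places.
E[X_{t+1} \mid \mathcal F_t] = -1.2850

For an AR(p) model X_t = c + sum_i phi_i X_{t-i} + eps_t, the
one-step-ahead conditional mean is
  E[X_{t+1} | X_t, ...] = c + sum_i phi_i X_{t+1-i}.
Substitute known values:
  E[X_{t+1} | ...] = (0.257) * (-5)
                   = -1.2850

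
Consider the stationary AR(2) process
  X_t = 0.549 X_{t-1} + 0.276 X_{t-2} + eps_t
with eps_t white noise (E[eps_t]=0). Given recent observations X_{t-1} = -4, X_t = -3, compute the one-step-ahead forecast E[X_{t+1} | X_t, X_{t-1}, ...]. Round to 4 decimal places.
E[X_{t+1} \mid \mathcal F_t] = -2.7510

For an AR(p) model X_t = c + sum_i phi_i X_{t-i} + eps_t, the
one-step-ahead conditional mean is
  E[X_{t+1} | X_t, ...] = c + sum_i phi_i X_{t+1-i}.
Substitute known values:
  E[X_{t+1} | ...] = (0.549) * (-3) + (0.276) * (-4)
                   = -2.7510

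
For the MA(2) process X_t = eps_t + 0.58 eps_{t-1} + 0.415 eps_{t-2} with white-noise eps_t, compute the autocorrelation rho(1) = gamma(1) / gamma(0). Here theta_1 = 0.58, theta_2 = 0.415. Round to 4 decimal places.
\rho(1) = 0.5440

For an MA(q) process with theta_0 = 1, the autocovariance is
  gamma(k) = sigma^2 * sum_{i=0..q-k} theta_i * theta_{i+k},
and rho(k) = gamma(k) / gamma(0). Sigma^2 cancels.
  numerator   = (1)*(0.58) + (0.58)*(0.415) = 0.8207.
  denominator = (1)^2 + (0.58)^2 + (0.415)^2 = 1.508625.
  rho(1) = 0.8207 / 1.508625 = 0.5440.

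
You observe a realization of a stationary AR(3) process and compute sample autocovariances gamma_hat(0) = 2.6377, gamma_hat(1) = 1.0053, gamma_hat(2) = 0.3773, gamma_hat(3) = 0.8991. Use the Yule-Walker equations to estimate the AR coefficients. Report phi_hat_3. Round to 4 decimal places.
\hat\phi_{3} = 0.3360

The Yule-Walker equations for an AR(p) process read, in matrix form,
  Gamma_p phi = r_p,   with   (Gamma_p)_{ij} = gamma(|i - j|),
                       (r_p)_i = gamma(i),   i,j = 1..p.
Substitute the sample gammas (Toeplitz matrix and right-hand side of size 3):
  Gamma_p = [[2.6377, 1.0053, 0.3773], [1.0053, 2.6377, 1.0053], [0.3773, 1.0053, 2.6377]]
  r_p     = [1.0053, 0.3773, 0.8991]
Written out (R1..R3):
  (R1) 2.6377 phi_1 + 1.0053 phi_2 + 0.3773 phi_3 = 1.0053
  (R2) 1.0053 phi_1 + 2.6377 phi_2 + 1.0053 phi_3 = 0.3773
  (R3) 0.3773 phi_1 + 1.0053 phi_2 + 2.6377 phi_3 = 0.8991
Gaussian elimination:
  R2 <- R2 - (1.0053/2.6377) R1 = R2 - (0.381127) R1:  2.254553 phi_2 + 0.861501 phi_3 = -0.005847
  R3 <- R3 - (0.3773/2.6377) R1 = R3 - (0.143041) R1:  0.861501 phi_2 + 2.583731 phi_3 = 0.755301
  R3 <- R3 - (0.861501/2.254553) R2 = R3 - (0.382116) R2:  2.254537 phi_3 = 0.757535
Back-substitution:
  phi_hat_3 = 0.757535 / 2.254537 = 0.336005
  phi_hat_2 = (-0.005847 - (0.861501)(0.336005)) / 2.254553 = -0.130986
  phi_hat_1 = (1.0053 - (1.0053)(-0.130986) - (0.3773)(0.336005)) / 2.6377 = 0.382987
So phi_hat = [0.3830, -0.1310, 0.3360].
Therefore phi_hat_3 = 0.3360.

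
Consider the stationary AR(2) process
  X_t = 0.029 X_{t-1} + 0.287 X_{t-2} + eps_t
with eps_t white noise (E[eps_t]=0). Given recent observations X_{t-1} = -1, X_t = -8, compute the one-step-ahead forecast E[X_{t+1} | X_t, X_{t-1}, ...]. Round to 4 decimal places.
E[X_{t+1} \mid \mathcal F_t] = -0.5190

For an AR(p) model X_t = c + sum_i phi_i X_{t-i} + eps_t, the
one-step-ahead conditional mean is
  E[X_{t+1} | X_t, ...] = c + sum_i phi_i X_{t+1-i}.
Substitute known values:
  E[X_{t+1} | ...] = (0.029) * (-8) + (0.287) * (-1)
                   = -0.5190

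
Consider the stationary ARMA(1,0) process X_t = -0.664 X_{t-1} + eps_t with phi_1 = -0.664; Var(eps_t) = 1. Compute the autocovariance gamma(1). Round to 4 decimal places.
\gamma(1) = -1.1876

Multiply the model equation by X_{t-k} and take expectations. With theta_0 = psi_0 = 1 and psi_j the MA(infinity) weights, this gives
  gamma(k) - sum_i phi_i gamma(k-i) = c_k,
  c_k = sigma^2 * sum_{j=k..q} theta_j psi_{j-k}   (c_k = 0 for k > q),
using gamma(-m) = gamma(m).
Pure AR (q = 0): c_0 = sigma^2 = 1, c_k = 0 for k >= 1.
Equations for k = 0 and k = 1 (AR order 1):
  gamma(0) = phi_1 gamma(1) + c_0
  gamma(1) = phi_1 gamma(0) + c_1
Substituting the second into the first: gamma(0) (1 - phi_1^2) = c_0 + phi_1 c_1, so
  gamma(0) = c_0 / (1 - phi_1^2) = 1 / (1 - (-0.664)^2) = 1 / 0.559104 = 1.788576.
  gamma(1) = phi_1 gamma(0) = (-0.664)(1.788576) = -1.187614.
Therefore gamma(1) = -1.1876 (to 4 decimal places).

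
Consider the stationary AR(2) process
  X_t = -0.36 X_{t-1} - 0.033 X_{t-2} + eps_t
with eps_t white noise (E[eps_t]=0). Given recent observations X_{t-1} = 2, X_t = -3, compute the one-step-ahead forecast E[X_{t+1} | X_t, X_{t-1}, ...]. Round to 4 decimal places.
E[X_{t+1} \mid \mathcal F_t] = 1.0140

For an AR(p) model X_t = c + sum_i phi_i X_{t-i} + eps_t, the
one-step-ahead conditional mean is
  E[X_{t+1} | X_t, ...] = c + sum_i phi_i X_{t+1-i}.
Substitute known values:
  E[X_{t+1} | ...] = (-0.36) * (-3) + (-0.033) * (2)
                   = 1.0140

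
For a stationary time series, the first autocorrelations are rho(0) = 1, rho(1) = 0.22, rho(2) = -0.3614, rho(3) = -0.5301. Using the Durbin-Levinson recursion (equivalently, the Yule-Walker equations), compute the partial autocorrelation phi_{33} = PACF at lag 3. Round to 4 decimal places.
\phi_{33} = -0.4149

The PACF at lag k is phi_{kk}, the last component of the solution
to the Yule-Walker system G_k phi = r_k where
  (G_k)_{ij} = rho(|i - j|), (r_k)_i = rho(i), i,j = 1..k.
Equivalently, Durbin-Levinson gives phi_{kk} iteratively:
  phi_{11} = rho(1)
  phi_{kk} = [rho(k) - sum_{j=1..k-1} phi_{k-1,j} rho(k-j)]
            / [1 - sum_{j=1..k-1} phi_{k-1,j} rho(j)],
  phi_{k,j} = phi_{k-1,j} - phi_{kk} phi_{k-1,k-j},  j = 1..k-1.
Step k = 1:
  phi_11 = rho(1) = 0.22.
Step k = 2:
  phi_22 = [rho(2) - phi_11 rho(1)] / [1 - phi_11 rho(1)] = [-0.3614 - (0.22)(0.22)] / [1 - (0.22)(0.22)]
         = -0.4098 / 0.9516 = -0.430643.
  Update: phi_21 = phi_11 - phi_22 phi_11 = 0.22 - (-0.430643)(0.22) = 0.314741.
Step k = 3:
  phi_33 = [rho(3) - phi_21 rho(2) - phi_22 rho(1)] / [1 - phi_21 rho(1) - phi_22 rho(2)]
    numerator   = -0.5301 - (0.314741)(-0.3614) - (-0.430643)(0.22) = -0.32161094
    denominator = 1 - (0.314741)(0.22) - (-0.430643)(-0.3614) = 0.77512245
  phi_33 = -0.32161094 / 0.77512245 = -0.4149.
Therefore phi_{33} = -0.4149.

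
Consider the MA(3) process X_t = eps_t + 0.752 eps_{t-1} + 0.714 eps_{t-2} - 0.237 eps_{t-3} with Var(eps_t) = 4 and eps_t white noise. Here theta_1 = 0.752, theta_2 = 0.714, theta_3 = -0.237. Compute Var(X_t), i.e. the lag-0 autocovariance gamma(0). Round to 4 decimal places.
\gamma(0) = 8.5259

For an MA(q) process X_t = eps_t + sum_i theta_i eps_{t-i} with
Var(eps_t) = sigma^2, the variance is
  gamma(0) = sigma^2 * (1 + sum_i theta_i^2).
  sum_i theta_i^2 = (0.752)^2 + (0.714)^2 + (-0.237)^2 = 0.565504 + 0.509796 + 0.056169 = 1.131469.
  gamma(0) = 4 * (1 + 1.131469) = 4 * 2.131469 = 8.525876, which rounds to 8.5259.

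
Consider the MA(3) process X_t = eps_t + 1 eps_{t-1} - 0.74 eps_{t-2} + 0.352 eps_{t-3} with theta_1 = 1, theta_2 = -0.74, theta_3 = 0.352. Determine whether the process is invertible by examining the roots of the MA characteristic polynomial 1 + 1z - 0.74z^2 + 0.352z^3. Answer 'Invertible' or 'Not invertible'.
\text{Not invertible}

The MA(q) characteristic polynomial is P(z) = 1 + 1z - 0.74z^2 + 0.352z^3.
Invertibility requires all roots to lie outside the unit circle, i.e. |z| > 1 for every root.
Degree 3: look for a simple real root z0 first, then factor out (1 - z/z0) and solve the remaining quadratic.
Testing z0 = -0.625: P(-0.625) = 1 + (1)(-0.625) + (-0.74)(-0.625)^2 + (0.352)(-0.625)^3
  = 1 + (-0.625) + (-0.289062) + (-0.085938) = 0.  So z_0 = -0.625 is a root, |z_0| = 0.625.
Divide out the factor (1 + 1.6 z) = (1 - z/z0) (since 1/z0 = -1.6):
  P(z) = (1 + 1.6 z)(1 + (-0.6) z + (0.22) z^2)
  [check: z-coef -0.6 - (-1.6) = 1; z^2-coef 0.22 - (-1.6)(-0.6) = -0.74; z^3-coef -(-1.6)(0.22) = 0.352.]
Remaining roots from the quadratic factor 1 + (-0.6) z + (0.22) z^2:
  Set 1 + (-0.6) z + (0.22) z^2 = 0, i.e. a z^2 + b z + c = 0 with a = 0.22, b = -0.6, c = 1.
  Discriminant D = b^2 - 4ac = (-0.6)^2 - 4*(0.22)*1 = 0.36 - (0.88) = -0.52.
  D < 0, so the roots are the complex-conjugate pair z = (-b +/- i sqrt(-D)) / (2a) = 1.3636 +/- 1.6389i.
  For a conjugate pair |z|^2 = z * conj(z) = (product of roots) = c/a = 1/(0.22) = 4.545455, so |z| = sqrt(4.545455) = 2.132 for both roots.
Moduli of all roots: 0.6250, 2.1320, 2.1320.
All moduli strictly greater than 1? No.
Verdict: Not invertible.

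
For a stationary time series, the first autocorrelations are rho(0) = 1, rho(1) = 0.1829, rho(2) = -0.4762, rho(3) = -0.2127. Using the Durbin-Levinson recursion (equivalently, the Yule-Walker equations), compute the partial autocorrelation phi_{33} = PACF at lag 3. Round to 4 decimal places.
\phi_{33} = 0.0240

The PACF at lag k is phi_{kk}, the last component of the solution
to the Yule-Walker system G_k phi = r_k where
  (G_k)_{ij} = rho(|i - j|), (r_k)_i = rho(i), i,j = 1..k.
Equivalently, Durbin-Levinson gives phi_{kk} iteratively:
  phi_{11} = rho(1)
  phi_{kk} = [rho(k) - sum_{j=1..k-1} phi_{k-1,j} rho(k-j)]
            / [1 - sum_{j=1..k-1} phi_{k-1,j} rho(j)],
  phi_{k,j} = phi_{k-1,j} - phi_{kk} phi_{k-1,k-j},  j = 1..k-1.
Step k = 1:
  phi_11 = rho(1) = 0.1829.
Step k = 2:
  phi_22 = [rho(2) - phi_11 rho(1)] / [1 - phi_11 rho(1)] = [-0.4762 - (0.1829)(0.1829)] / [1 - (0.1829)(0.1829)]
         = -0.50965241 / 0.96654759 = -0.527292.
  Update: phi_21 = phi_11 - phi_22 phi_11 = 0.1829 - (-0.527292)(0.1829) = 0.279342.
Step k = 3:
  phi_33 = [rho(3) - phi_21 rho(2) - phi_22 rho(1)] / [1 - phi_21 rho(1) - phi_22 rho(2)]
    numerator   = -0.2127 - (0.279342)(-0.4762) - (-0.527292)(0.1829) = 0.01676412
    denominator = 1 - (0.279342)(0.1829) - (-0.527292)(-0.4762) = 0.69781216
  phi_33 = 0.01676412 / 0.69781216 = 0.024.
Therefore phi_{33} = 0.0240.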